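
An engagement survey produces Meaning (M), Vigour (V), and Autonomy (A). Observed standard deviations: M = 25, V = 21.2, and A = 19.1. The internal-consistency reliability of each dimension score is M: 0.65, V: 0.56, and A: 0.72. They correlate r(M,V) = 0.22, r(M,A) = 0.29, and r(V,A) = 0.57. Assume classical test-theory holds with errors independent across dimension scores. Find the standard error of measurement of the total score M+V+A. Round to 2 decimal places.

22.77

Var(total) = 1439.25 + 971.759 = 2411.01.
True-score variance = 920.6 + 971.759 = 1892.36, so reliability = 0.7849.
Error variance = 2411.01 − 1892.36 = 518.65; SEM = √518.65 = 22.77.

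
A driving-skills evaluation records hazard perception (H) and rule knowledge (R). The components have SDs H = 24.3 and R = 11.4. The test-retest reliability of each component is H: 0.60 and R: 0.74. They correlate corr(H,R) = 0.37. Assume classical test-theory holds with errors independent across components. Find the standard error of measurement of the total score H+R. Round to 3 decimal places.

Var(total) = 720.45 + 204.995 = 925.445.
True-score variance = 450.464 + 204.995 = 655.459, so reliability = 0.7083.
Error variance = 925.445 − 655.459 = 269.986; SEM = √269.986 = 16.431.

16.431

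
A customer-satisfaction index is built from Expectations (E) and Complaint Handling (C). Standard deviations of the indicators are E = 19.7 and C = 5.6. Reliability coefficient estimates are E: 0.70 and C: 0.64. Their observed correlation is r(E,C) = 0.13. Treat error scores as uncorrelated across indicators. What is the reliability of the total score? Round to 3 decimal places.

Var(E+C) = 19.7² + 5.6² + 2·[19.7·5.6·0.13] = 419.45 + 28.6832 = 448.133.
With uncorrelated errors the cross-covariances are all true-score covariance, so they carry over unchanged; only the diagonal terms shrink to ρᵢσᵢ².
True-score variance = [19.7²·0.70 + 5.6²·0.64] + 28.6832 = 291.733 + 28.6832 = 320.417.
Reliability = 320.417 / 448.133 = 0.715.

0.715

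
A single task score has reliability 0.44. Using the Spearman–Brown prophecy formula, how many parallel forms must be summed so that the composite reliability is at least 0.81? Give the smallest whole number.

6

k ≥ ρ*(1−ρ₁)/(ρ₁(1−ρ*)) = 0.81·0.56 / (0.44·0.19) = 5.426.
Smallest integer k = 6.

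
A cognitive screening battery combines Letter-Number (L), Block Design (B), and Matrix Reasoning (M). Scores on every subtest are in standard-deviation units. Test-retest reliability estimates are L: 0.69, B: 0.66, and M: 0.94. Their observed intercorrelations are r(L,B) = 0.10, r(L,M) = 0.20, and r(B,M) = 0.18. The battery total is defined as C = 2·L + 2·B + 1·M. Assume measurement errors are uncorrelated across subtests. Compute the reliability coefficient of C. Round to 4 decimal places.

Var(C) = 2² + 2² + 1 + 2·[4·0.10 + 2·0.20 + 2·0.18] = 9 + 2.32 = 11.32.
Because errors are independent across components, Cov(Tᵢ,Tⱼ) = Cov(Xᵢ,Xⱼ); the off-diagonal part of the true-score variance is the same as above.
True-score variance = [2²·0.69 + 2²·0.66 + 0.94] + 2.32 = 6.34 + 2.32 = 8.66.
Reliability = 8.66 / 11.32 = 0.7650.

0.7650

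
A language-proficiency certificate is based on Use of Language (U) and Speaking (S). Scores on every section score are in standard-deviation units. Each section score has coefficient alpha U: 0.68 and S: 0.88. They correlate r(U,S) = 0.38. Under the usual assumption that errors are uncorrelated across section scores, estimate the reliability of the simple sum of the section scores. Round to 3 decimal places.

Var(U+S) = 2 + 2·[0.38] = 2 + 0.76 = 2.76.
Under uncorrelated errors the observed covariances equal the true-score covariances, so only the own-variance terms attenuate.
True-score variance = [0.68 + 0.88] + 0.76 = 1.56 + 0.76 = 2.32.
Reliability = 2.32 / 2.76 = 0.841.

0.841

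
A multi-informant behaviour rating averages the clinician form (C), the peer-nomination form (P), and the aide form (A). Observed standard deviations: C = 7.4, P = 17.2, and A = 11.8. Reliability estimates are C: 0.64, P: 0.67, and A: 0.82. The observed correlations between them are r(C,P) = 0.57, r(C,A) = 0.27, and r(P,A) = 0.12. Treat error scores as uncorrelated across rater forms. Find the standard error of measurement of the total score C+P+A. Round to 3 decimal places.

11.933

Var(total) = 489.84 + 240.962 = 730.802.
True-score variance = 347.436 + 240.962 = 588.398, so reliability = 0.8051.
Error variance = 730.802 − 588.398 = 142.404; SEM = √142.404 = 11.933.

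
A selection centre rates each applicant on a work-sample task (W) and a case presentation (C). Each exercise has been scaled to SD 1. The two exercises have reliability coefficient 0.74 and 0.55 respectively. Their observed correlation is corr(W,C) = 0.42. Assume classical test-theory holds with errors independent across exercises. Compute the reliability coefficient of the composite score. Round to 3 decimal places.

Var(W+C) = 2 + 2·[0.42] = 2 + 0.84 = 2.84.
With uncorrelated errors the cross-covariances are all true-score covariance, so they carry over unchanged; only the diagonal terms shrink to ρᵢσᵢ².
True-score variance = [0.74 + 0.55] + 0.84 = 1.29 + 0.84 = 2.13.
Reliability = 2.13 / 2.84 = 0.750.

0.750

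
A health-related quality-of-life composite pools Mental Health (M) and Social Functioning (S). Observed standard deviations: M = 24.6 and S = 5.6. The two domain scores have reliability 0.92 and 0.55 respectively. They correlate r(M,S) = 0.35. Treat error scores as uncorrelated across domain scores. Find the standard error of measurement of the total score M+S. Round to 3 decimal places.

Var(total) = 636.52 + 96.432 = 732.952.
True-score variance = 573.995 + 96.432 = 670.427, so reliability = 0.9147.
Error variance = 732.952 − 670.427 = 62.5248; SEM = √62.5248 = 7.907.

7.907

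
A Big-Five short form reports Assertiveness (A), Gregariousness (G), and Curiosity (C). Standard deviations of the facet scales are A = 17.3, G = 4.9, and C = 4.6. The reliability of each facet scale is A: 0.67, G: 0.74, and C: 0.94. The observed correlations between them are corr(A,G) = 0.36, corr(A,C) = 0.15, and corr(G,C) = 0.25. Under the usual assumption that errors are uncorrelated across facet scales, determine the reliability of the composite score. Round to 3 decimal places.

0.759

Var(A+G+C) = 17.3² + 4.9² + 4.6² + 2·[17.3·4.9·0.36 + 17.3·4.6·0.15 + 4.9·4.6·0.25] = 344.46 + 96.1784 = 440.638.
Under uncorrelated errors the observed covariances equal the true-score covariances, so only the own-variance terms attenuate.
True-score variance = [17.3²·0.67 + 4.9²·0.74 + 4.6²·0.94] + 96.1784 = 238.182 + 96.1784 = 334.361.
Reliability = 334.361 / 440.638 = 0.759.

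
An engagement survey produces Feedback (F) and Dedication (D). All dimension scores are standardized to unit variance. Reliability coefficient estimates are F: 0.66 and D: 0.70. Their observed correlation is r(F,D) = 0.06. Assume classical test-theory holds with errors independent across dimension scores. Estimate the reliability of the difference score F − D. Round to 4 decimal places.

Var(F−D) = 1 + 1 − 2·0.06 = 2 − 0.12 = 1.88.
With uncorrelated errors the cross-covariances are all true-score covariance, so they carry over unchanged; only the diagonal terms shrink to ρᵢσᵢ².
True-score variance = [0.66 + 0.70] − 0.12 = 1.36 − 0.12 = 1.24.
Reliability = 1.24 / 1.88 = 0.6596.

0.6596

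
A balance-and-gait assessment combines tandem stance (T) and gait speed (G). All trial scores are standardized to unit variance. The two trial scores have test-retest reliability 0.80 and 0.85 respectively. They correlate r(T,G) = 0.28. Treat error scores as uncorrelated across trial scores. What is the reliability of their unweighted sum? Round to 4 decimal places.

Var(T+G) = 2 + 2·[0.28] = 2 + 0.56 = 2.56.
Because errors are independent across components, Cov(Tᵢ,Tⱼ) = Cov(Xᵢ,Xⱼ); the off-diagonal part of the true-score variance is the same as above.
True-score variance = [0.80 + 0.85] + 0.56 = 1.65 + 0.56 = 2.21.
Reliability = 2.21 / 2.56 = 0.8633.

0.8633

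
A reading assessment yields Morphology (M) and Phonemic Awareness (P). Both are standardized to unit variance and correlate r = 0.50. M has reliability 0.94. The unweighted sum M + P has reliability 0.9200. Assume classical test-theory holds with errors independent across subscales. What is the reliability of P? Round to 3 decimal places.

Var(M+P) = 2 + 2·0.50 = 3.000.
True-score variance = ρ_M + ρ_P + 2·0.50, so 0.9200 = (0.94 + ρ_P + 1.00) / 3.000.
ρ_P = 0.9200·3.000 − 0.94 − 1.00 = 0.820.

0.820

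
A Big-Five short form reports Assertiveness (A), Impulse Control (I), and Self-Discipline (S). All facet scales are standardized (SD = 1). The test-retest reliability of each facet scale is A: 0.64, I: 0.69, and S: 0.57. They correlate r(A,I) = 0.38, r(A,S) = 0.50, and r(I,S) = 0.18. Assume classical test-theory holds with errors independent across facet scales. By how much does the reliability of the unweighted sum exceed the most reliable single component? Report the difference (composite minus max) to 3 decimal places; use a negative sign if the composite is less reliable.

Var(sum) = 3 + 2.12 = 5.12; true-score variance = 1.9 + 2.12 = 4.02; composite reliability = 0.7852.
Max component reliability = 0.6900.
Difference = 0.7852 − 0.6900 = 0.095.

0.095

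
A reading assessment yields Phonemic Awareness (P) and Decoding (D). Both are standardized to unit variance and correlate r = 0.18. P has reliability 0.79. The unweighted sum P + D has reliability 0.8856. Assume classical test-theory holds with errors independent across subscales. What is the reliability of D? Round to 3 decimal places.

Var(P+D) = 2 + 2·0.18 = 2.360.
True-score variance = ρ_P + ρ_D + 2·0.18, so 0.8856 = (0.79 + ρ_D + 0.36) / 2.360.
ρ_D = 0.8856·2.360 − 0.79 − 0.36 = 0.940.

0.940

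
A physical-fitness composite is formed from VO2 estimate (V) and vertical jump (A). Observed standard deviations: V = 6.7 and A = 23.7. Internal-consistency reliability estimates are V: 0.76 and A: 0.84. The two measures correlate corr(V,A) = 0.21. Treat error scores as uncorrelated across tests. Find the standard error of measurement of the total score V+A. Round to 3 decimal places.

10.032

Var(total) = 606.58 + 66.6918 = 673.272.
True-score variance = 505.936 + 66.6918 = 572.628, so reliability = 0.8505.
Error variance = 673.272 − 572.628 = 100.644; SEM = √100.644 = 10.032.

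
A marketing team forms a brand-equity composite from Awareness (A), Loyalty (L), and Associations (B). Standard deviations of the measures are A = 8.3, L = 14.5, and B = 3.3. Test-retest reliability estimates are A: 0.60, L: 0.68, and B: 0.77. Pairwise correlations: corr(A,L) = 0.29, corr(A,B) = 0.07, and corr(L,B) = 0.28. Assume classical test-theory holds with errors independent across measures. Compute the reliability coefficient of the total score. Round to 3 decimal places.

0.751

Var(A+L+B) = 8.3² + 14.5² + 3.3² + 2·[8.3·14.5·0.29 + 8.3·3.3·0.07 + 14.5·3.3·0.28] = 290.03 + 100.434 = 390.464.
With uncorrelated errors the cross-covariances are all true-score covariance, so they carry over unchanged; only the diagonal terms shrink to ρᵢσᵢ².
True-score variance = [8.3²·0.60 + 14.5²·0.68 + 3.3²·0.77] + 100.434 = 192.689 + 100.434 = 293.123.
Reliability = 293.123 / 390.464 = 0.751.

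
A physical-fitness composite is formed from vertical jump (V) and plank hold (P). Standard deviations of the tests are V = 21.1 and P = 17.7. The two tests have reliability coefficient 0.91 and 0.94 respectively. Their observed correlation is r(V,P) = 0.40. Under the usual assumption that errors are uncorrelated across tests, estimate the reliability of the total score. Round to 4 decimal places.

0.9443

Var(V+P) = 21.1² + 17.7² + 2·[21.1·17.7·0.40] = 758.5 + 298.776 = 1057.28.
Because errors are independent across components, Cov(Tᵢ,Tⱼ) = Cov(Xᵢ,Xⱼ); the off-diagonal part of the true-score variance is the same as above.
True-score variance = [21.1²·0.91 + 17.7²·0.94] + 298.776 = 699.634 + 298.776 = 998.41.
Reliability = 998.41 / 1057.28 = 0.9443.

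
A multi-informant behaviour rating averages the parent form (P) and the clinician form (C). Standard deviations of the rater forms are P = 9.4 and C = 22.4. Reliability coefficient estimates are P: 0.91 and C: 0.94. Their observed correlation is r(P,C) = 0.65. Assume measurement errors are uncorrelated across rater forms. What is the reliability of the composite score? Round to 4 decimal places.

0.9559

Var(P+C) = 9.4² + 22.4² + 2·[9.4·22.4·0.65] = 590.12 + 273.728 = 863.848.
With uncorrelated errors the cross-covariances are all true-score covariance, so they carry over unchanged; only the diagonal terms shrink to ρᵢσᵢ².
True-score variance = [9.4²·0.91 + 22.4²·0.94] + 273.728 = 552.062 + 273.728 = 825.79.
Reliability = 825.79 / 863.848 = 0.9559.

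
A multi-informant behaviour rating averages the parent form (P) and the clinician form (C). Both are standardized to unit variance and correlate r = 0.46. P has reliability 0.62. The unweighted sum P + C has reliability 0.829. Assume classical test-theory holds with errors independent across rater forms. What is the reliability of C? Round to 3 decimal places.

Var(P+C) = 2 + 2·0.46 = 2.920.
True-score variance = ρ_P + ρ_C + 2·0.46, so 0.829 = (0.62 + ρ_C + 0.92) / 2.920.
ρ_C = 0.829·2.920 − 0.62 − 0.92 = 0.881.

0.881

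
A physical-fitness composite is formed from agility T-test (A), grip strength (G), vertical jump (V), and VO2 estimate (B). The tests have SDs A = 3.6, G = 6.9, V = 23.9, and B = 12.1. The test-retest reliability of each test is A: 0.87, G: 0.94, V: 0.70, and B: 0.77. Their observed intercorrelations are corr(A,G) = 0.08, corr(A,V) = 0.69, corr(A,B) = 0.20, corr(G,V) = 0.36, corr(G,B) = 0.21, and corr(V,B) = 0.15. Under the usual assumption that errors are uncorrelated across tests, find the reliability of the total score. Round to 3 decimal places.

0.819

Var(A+G+V+B) = 3.6² + 6.9² + 23.9² + 12.1² + 2·[3.6·6.9·0.08 + 3.6·23.9·0.69 + 3.6·12.1·0.20 + 6.9·23.9·0.36 + 6.9·12.1·0.21 + 23.9·12.1·0.15] = 778.19 + 380.692 = 1158.88.
With uncorrelated errors the cross-covariances are all true-score covariance, so they carry over unchanged; only the diagonal terms shrink to ρᵢσᵢ².
True-score variance = [3.6²·0.87 + 6.9²·0.94 + 23.9²·0.70 + 12.1²·0.77] + 380.692 = 568.611 + 380.692 = 949.303.
Reliability = 949.303 / 1158.88 = 0.819.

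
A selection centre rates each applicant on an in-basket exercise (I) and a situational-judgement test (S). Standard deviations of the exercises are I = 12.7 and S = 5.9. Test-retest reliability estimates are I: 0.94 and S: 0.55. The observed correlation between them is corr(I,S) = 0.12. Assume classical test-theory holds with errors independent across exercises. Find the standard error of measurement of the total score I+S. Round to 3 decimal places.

Var(total) = 196.1 + 17.9832 = 214.083.
True-score variance = 170.758 + 17.9832 = 188.741, so reliability = 0.8816.
Error variance = 214.083 − 188.741 = 25.3419; SEM = √25.3419 = 5.034.

5.034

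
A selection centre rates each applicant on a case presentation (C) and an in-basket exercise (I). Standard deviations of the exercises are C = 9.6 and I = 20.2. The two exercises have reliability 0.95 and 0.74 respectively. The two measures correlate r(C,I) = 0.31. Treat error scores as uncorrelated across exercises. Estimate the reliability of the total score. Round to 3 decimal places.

0.822

Var(C+I) = 9.6² + 20.2² + 2·[9.6·20.2·0.31] = 500.2 + 120.23 = 620.43.
Because errors are independent across components, Cov(Tᵢ,Tⱼ) = Cov(Xᵢ,Xⱼ); the off-diagonal part of the true-score variance is the same as above.
True-score variance = [9.6²·0.95 + 20.2²·0.74] + 120.23 = 389.502 + 120.23 = 509.732.
Reliability = 509.732 / 620.43 = 0.822.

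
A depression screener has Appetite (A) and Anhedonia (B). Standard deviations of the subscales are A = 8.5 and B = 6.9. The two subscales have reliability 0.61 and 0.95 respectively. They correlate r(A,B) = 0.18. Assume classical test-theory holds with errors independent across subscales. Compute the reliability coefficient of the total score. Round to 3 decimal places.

Var(A+B) = 8.5² + 6.9² + 2·[8.5·6.9·0.18] = 119.86 + 21.114 = 140.974.
Because errors are independent across components, Cov(Tᵢ,Tⱼ) = Cov(Xᵢ,Xⱼ); the off-diagonal part of the true-score variance is the same as above.
True-score variance = [8.5²·0.61 + 6.9²·0.95] + 21.114 = 89.302 + 21.114 = 110.416.
Reliability = 110.416 / 140.974 = 0.783.

0.783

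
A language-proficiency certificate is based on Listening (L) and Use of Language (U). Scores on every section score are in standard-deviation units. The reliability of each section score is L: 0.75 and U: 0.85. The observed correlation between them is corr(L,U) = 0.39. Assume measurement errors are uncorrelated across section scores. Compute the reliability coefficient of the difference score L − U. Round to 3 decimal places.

0.672

Var(L−U) = 1 + 1 − 2·0.39 = 2 − 0.78 = 1.22.
Because errors are independent across components, Cov(Tᵢ,Tⱼ) = Cov(Xᵢ,Xⱼ); the off-diagonal part of the true-score variance is the same as above.
True-score variance = [0.75 + 0.85] − 0.78 = 1.6 − 0.78 = 0.82.
Reliability = 0.82 / 1.22 = 0.672.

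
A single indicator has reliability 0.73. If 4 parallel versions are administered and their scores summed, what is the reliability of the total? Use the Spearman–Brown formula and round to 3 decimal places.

0.915

ρ_k = kρ / (1 + (k−1)ρ) = 4·0.73 / (1 + 3·0.73) = 2.920 / 3.190 = 0.915.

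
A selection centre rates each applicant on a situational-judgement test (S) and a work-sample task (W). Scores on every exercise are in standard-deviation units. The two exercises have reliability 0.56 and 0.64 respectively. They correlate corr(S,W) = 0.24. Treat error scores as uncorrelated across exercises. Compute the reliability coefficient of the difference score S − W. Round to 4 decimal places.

0.4737

Var(S−W) = 1 + 1 − 2·0.24 = 2 − 0.48 = 1.52.
Because errors are independent across components, Cov(Tᵢ,Tⱼ) = Cov(Xᵢ,Xⱼ); the off-diagonal part of the true-score variance is the same as above.
True-score variance = [0.56 + 0.64] − 0.48 = 1.2 − 0.48 = 0.72.
Reliability = 0.72 / 1.52 = 0.4737.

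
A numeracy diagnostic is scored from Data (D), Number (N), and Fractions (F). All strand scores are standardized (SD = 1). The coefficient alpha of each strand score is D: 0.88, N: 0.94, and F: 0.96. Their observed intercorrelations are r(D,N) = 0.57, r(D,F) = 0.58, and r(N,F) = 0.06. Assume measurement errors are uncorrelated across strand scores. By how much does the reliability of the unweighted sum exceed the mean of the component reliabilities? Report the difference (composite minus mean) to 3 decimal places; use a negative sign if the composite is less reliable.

0.033

Var(sum) = 3 + 2.42 = 5.42; true-score variance = 2.78 + 2.42 = 5.2; composite reliability = 0.9594.
Mean component reliability = 0.9267.
Difference = 0.9594 − 0.9267 = 0.033.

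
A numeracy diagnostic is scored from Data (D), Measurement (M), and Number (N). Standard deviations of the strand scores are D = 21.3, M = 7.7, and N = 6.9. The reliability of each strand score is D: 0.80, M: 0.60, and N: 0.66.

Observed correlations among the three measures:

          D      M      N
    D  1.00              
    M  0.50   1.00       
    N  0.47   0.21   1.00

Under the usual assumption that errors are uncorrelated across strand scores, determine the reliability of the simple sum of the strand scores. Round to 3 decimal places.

Var(D+M+N) = 21.3² + 7.7² + 6.9² + 2·[21.3·7.7·0.50 + 21.3·6.9·0.47 + 7.7·6.9·0.21] = 560.59 + 324.476 = 885.066.
Under uncorrelated errors the observed covariances equal the true-score covariances, so only the own-variance terms attenuate.
True-score variance = [21.3²·0.80 + 7.7²·0.60 + 6.9²·0.66] + 324.476 = 429.949 + 324.476 = 754.425.
Reliability = 754.425 / 885.066 = 0.852.

0.852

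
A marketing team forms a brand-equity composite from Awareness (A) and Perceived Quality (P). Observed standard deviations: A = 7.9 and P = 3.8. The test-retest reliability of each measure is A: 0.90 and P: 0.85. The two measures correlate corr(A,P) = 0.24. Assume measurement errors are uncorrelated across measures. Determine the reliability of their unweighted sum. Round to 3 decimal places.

0.908

Var(A+P) = 7.9² + 3.8² + 2·[7.9·3.8·0.24] = 76.85 + 14.4096 = 91.2596.
Under uncorrelated errors the observed covariances equal the true-score covariances, so only the own-variance terms attenuate.
True-score variance = [7.9²·0.90 + 3.8²·0.85] + 14.4096 = 68.443 + 14.4096 = 82.8526.
Reliability = 82.8526 / 91.2596 = 0.908.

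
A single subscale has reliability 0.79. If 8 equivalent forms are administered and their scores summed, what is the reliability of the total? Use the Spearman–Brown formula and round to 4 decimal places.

0.9678

ρ_k = kρ / (1 + (k−1)ρ) = 8·0.79 / (1 + 7·0.79) = 6.320 / 6.530 = 0.9678.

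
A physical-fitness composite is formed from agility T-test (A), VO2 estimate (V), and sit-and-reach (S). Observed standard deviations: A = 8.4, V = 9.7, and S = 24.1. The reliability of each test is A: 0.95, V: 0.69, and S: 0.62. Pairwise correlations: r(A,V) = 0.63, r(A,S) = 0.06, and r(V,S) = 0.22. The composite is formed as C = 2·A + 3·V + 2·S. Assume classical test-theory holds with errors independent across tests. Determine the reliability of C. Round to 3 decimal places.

0.758

Var(C) = 2²·8.4² + 3²·9.7² + 2²·24.1² + 2·[6·8.4·9.7·0.63 + 4·8.4·24.1·0.06 + 6·9.7·24.1·0.22] = 3452.29 + 1330.31 = 4782.6.
Under uncorrelated errors the observed covariances equal the true-score covariances, so only the own-variance terms attenuate.
True-score variance = [2²·8.4²·0.95 + 3²·9.7²·0.69 + 2²·24.1²·0.62] + 1330.31 = 2292.84 + 1330.31 = 3623.15.
Reliability = 3623.15 / 4782.6 = 0.758.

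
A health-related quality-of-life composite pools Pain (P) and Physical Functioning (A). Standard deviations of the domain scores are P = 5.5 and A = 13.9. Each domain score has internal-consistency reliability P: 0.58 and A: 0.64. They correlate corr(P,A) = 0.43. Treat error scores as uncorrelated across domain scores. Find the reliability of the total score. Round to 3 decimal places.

0.716

Var(P+A) = 5.5² + 13.9² + 2·[5.5·13.9·0.43] = 223.46 + 65.747 = 289.207.
Under uncorrelated errors the observed covariances equal the true-score covariances, so only the own-variance terms attenuate.
True-score variance = [5.5²·0.58 + 13.9²·0.64] + 65.747 = 141.199 + 65.747 = 206.946.
Reliability = 206.946 / 289.207 = 0.716.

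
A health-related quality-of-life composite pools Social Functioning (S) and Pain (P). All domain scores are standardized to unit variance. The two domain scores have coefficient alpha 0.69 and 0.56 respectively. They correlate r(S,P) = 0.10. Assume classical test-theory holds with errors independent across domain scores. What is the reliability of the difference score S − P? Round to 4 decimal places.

0.5833

Var(S−P) = 1 + 1 − 2·0.10 = 2 − 0.2 = 1.8.
Under uncorrelated errors the observed covariances equal the true-score covariances, so only the own-variance terms attenuate.
True-score variance = [0.69 + 0.56] − 0.2 = 1.25 − 0.2 = 1.05.
Reliability = 1.05 / 1.8 = 0.5833.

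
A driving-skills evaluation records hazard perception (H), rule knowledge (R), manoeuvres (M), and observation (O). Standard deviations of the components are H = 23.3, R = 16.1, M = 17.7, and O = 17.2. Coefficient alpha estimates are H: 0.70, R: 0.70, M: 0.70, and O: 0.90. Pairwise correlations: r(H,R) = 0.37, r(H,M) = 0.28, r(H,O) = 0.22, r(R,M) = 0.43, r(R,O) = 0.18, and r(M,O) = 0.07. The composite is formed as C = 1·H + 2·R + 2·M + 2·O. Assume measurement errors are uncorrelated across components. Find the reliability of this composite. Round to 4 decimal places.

Var(C) = 23.3² + 2²·16.1² + 2²·17.7² + 2²·17.2² + 2·[2·23.3·16.1·0.37 + 2·23.3·17.7·0.28 + 2·23.3·17.2·0.22 + 4·16.1·17.7·0.43 + 4·16.1·17.2·0.18 + 4·17.7·17.2·0.07] = 4016.25 + 2919.31 = 6935.56.
Under uncorrelated errors the observed covariances equal the true-score covariances, so only the own-variance terms attenuate.
True-score variance = [23.3²·0.70 + 2²·16.1²·0.70 + 2²·17.7²·0.70 + 2²·17.2²·0.90] + 2919.31 = 3048.05 + 2919.31 = 5967.36.
Reliability = 5967.36 / 6935.56 = 0.8604.

0.8604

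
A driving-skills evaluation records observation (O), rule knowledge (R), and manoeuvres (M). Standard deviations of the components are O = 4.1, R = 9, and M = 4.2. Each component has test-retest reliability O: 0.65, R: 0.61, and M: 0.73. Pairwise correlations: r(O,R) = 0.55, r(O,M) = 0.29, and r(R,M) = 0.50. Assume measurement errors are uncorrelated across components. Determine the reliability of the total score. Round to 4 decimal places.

Var(O+R+M) = 4.1² + 9² + 4.2² + 2·[4.1·9·0.55 + 4.1·4.2·0.29 + 9·4.2·0.50] = 115.45 + 88.3776 = 203.828.
With uncorrelated errors the cross-covariances are all true-score covariance, so they carry over unchanged; only the diagonal terms shrink to ρᵢσᵢ².
True-score variance = [4.1²·0.65 + 9²·0.61 + 4.2²·0.73] + 88.3776 = 73.2137 + 88.3776 = 161.591.
Reliability = 161.591 / 203.828 = 0.7928.

0.7928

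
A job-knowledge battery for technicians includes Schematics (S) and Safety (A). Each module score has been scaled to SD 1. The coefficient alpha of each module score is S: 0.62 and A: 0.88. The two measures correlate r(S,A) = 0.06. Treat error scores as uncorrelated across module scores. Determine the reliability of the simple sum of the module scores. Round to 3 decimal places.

Var(S+A) = 2 + 2·[0.06] = 2 + 0.12 = 2.12.
Because errors are independent across components, Cov(Tᵢ,Tⱼ) = Cov(Xᵢ,Xⱼ); the off-diagonal part of the true-score variance is the same as above.
True-score variance = [0.62 + 0.88] + 0.12 = 1.5 + 0.12 = 1.62.
Reliability = 1.62 / 2.12 = 0.764.

0.764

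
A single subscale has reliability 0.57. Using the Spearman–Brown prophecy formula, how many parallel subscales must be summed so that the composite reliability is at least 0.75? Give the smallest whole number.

k ≥ ρ*(1−ρ₁)/(ρ₁(1−ρ*)) = 0.75·0.43 / (0.57·0.25) = 2.263.
Smallest integer k = 3.

3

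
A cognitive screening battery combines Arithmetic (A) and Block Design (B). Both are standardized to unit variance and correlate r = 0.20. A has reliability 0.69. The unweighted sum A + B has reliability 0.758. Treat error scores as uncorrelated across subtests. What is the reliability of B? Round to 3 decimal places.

0.729

Var(A+B) = 2 + 2·0.20 = 2.400.
True-score variance = ρ_A + ρ_B + 2·0.20, so 0.758 = (0.69 + ρ_B + 0.40) / 2.400.
ρ_B = 0.758·2.400 − 0.69 − 0.40 = 0.729.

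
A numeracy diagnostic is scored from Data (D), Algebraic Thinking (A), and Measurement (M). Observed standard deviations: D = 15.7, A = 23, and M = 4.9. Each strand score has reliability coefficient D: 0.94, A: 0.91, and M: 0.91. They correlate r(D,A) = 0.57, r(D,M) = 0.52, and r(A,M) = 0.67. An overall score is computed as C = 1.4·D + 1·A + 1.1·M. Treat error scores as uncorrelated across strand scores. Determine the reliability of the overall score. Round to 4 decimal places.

0.9585

Var(C) = 1.4²·15.7² + 23² + 1.1²·4.9² + 2·[1.4·15.7·23·0.57 + 1.54·15.7·4.9·0.52 + 1.1·23·4.9·0.67] = 1041.17 + 865.646 = 1906.82.
Under uncorrelated errors the observed covariances equal the true-score covariances, so only the own-variance terms attenuate.
True-score variance = [1.4²·15.7²·0.94 + 23²·0.91 + 1.1²·4.9²·0.91] + 865.646 = 961.961 + 865.646 = 1827.61.
Reliability = 1827.61 / 1906.82 = 0.9585.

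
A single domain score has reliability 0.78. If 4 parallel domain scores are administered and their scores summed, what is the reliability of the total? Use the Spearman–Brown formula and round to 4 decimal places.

0.9341

ρ_k = kρ / (1 + (k−1)ρ) = 4·0.78 / (1 + 3·0.78) = 3.120 / 3.340 = 0.9341.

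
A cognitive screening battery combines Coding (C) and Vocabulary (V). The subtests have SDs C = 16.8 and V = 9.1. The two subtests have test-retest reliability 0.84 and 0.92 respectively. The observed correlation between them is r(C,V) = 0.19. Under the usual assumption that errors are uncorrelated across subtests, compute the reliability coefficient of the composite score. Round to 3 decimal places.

0.878

Var(C+V) = 16.8² + 9.1² + 2·[16.8·9.1·0.19] = 365.05 + 58.0944 = 423.144.
With uncorrelated errors the cross-covariances are all true-score covariance, so they carry over unchanged; only the diagonal terms shrink to ρᵢσᵢ².
True-score variance = [16.8²·0.84 + 9.1²·0.92] + 58.0944 = 313.267 + 58.0944 = 371.361.
Reliability = 371.361 / 423.144 = 0.878.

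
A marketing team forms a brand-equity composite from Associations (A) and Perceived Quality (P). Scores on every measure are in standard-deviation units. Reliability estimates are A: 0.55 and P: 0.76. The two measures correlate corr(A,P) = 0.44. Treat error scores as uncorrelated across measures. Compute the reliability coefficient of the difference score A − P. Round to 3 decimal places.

Var(A−P) = 1 + 1 − 2·0.44 = 2 − 0.88 = 1.12.
Because errors are independent across components, Cov(Tᵢ,Tⱼ) = Cov(Xᵢ,Xⱼ); the off-diagonal part of the true-score variance is the same as above.
True-score variance = [0.55 + 0.76] − 0.88 = 1.31 − 0.88 = 0.43.
Reliability = 0.43 / 1.12 = 0.384.

0.384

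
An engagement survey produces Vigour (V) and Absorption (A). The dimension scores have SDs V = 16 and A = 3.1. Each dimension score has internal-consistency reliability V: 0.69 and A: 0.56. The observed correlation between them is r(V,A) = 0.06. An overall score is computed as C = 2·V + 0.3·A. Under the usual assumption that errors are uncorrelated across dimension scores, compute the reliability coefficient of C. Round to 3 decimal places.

Var(C) = 2²·16² + 0.3²·3.1² + 2·[0.6·16·3.1·0.06] = 1024.86 + 3.5712 = 1028.44.
Under uncorrelated errors the observed covariances equal the true-score covariances, so only the own-variance terms attenuate.
True-score variance = [2²·16²·0.69 + 0.3²·3.1²·0.56] + 3.5712 = 707.044 + 3.5712 = 710.616.
Reliability = 710.616 / 1028.44 = 0.691.

0.691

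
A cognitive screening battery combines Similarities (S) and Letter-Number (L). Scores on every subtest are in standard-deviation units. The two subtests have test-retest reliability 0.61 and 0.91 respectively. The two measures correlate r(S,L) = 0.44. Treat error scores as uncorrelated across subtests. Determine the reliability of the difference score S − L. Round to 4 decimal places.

Var(S−L) = 1 + 1 − 2·0.44 = 2 − 0.88 = 1.12.
With uncorrelated errors the cross-covariances are all true-score covariance, so they carry over unchanged; only the diagonal terms shrink to ρᵢσᵢ².
True-score variance = [0.61 + 0.91] − 0.88 = 1.52 − 0.88 = 0.64.
Reliability = 0.64 / 1.12 = 0.5714.

0.5714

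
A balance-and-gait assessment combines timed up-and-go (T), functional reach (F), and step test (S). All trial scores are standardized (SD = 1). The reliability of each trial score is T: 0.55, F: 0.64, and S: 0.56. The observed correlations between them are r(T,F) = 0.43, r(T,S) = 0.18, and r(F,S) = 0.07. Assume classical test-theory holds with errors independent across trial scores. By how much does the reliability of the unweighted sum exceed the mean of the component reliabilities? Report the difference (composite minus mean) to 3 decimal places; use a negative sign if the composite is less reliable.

0.130

Var(sum) = 3 + 1.36 = 4.36; true-score variance = 1.75 + 1.36 = 3.11; composite reliability = 0.7133.
Mean component reliability = 0.5833.
Difference = 0.7133 − 0.5833 = 0.130.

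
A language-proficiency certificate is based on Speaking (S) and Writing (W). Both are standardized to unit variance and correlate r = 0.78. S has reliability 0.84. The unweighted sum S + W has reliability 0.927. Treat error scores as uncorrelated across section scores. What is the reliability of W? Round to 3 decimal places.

Var(S+W) = 2 + 2·0.78 = 3.560.
True-score variance = ρ_S + ρ_W + 2·0.78, so 0.927 = (0.84 + ρ_W + 1.56) / 3.560.
ρ_W = 0.927·3.560 − 0.84 − 1.56 = 0.900.

0.900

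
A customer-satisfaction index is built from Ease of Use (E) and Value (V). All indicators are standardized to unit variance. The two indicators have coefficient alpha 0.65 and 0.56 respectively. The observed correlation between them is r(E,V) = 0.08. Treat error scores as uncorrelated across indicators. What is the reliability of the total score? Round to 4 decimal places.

0.6343

Var(E+V) = 2 + 2·[0.08] = 2 + 0.16 = 2.16.
With uncorrelated errors the cross-covariances are all true-score covariance, so they carry over unchanged; only the diagonal terms shrink to ρᵢσᵢ².
True-score variance = [0.65 + 0.56] + 0.16 = 1.21 + 0.16 = 1.37.
Reliability = 1.37 / 2.16 = 0.6343.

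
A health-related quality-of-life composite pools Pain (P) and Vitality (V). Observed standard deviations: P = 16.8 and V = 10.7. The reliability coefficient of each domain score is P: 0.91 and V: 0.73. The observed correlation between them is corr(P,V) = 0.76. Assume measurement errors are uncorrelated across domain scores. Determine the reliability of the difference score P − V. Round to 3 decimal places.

0.544

Var(P−V) = 16.8² + 10.7² − 2·16.8·10.7·0.76 = 396.73 − 273.235 = 123.495.
With uncorrelated errors the cross-covariances are all true-score covariance, so they carry over unchanged; only the diagonal terms shrink to ρᵢσᵢ².
True-score variance = [16.8²·0.91 + 10.7²·0.73] − 273.235 = 340.416 − 273.235 = 67.1809.
Reliability = 67.1809 / 123.495 = 0.544.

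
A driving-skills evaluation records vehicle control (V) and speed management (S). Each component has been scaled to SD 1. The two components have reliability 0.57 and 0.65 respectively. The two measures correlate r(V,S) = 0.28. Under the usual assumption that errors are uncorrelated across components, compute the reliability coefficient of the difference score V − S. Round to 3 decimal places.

Var(V−S) = 1 + 1 − 2·0.28 = 2 − 0.56 = 1.44.
Under uncorrelated errors the observed covariances equal the true-score covariances, so only the own-variance terms attenuate.
True-score variance = [0.57 + 0.65] − 0.56 = 1.22 − 0.56 = 0.66.
Reliability = 0.66 / 1.44 = 0.458.

0.458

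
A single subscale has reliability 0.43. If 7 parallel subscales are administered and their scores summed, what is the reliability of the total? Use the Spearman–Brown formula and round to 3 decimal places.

0.841

ρ_k = kρ / (1 + (k−1)ρ) = 7·0.43 / (1 + 6·0.43) = 3.010 / 3.580 = 0.841.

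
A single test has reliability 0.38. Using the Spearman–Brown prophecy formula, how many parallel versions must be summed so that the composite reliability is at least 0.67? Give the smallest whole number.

4

k ≥ ρ*(1−ρ₁)/(ρ₁(1−ρ*)) = 0.67·0.62 / (0.38·0.33) = 3.313.
Smallest integer k = 4.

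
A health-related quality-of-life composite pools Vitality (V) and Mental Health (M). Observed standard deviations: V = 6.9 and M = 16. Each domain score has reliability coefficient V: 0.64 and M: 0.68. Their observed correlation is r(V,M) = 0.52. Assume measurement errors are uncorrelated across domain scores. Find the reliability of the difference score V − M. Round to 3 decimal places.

0.475

Var(V−M) = 6.9² + 16² − 2·6.9·16·0.52 = 303.61 − 114.816 = 188.794.
Because errors are independent across components, Cov(Tᵢ,Tⱼ) = Cov(Xᵢ,Xⱼ); the off-diagonal part of the true-score variance is the same as above.
True-score variance = [6.9²·0.64 + 16²·0.68] − 114.816 = 204.55 − 114.816 = 89.7344.
Reliability = 89.7344 / 188.794 = 0.475.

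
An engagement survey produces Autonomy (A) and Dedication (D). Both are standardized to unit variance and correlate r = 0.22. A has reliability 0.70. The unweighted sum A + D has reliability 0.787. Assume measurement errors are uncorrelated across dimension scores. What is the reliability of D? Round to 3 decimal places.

Var(A+D) = 2 + 2·0.22 = 2.440.
True-score variance = ρ_A + ρ_D + 2·0.22, so 0.787 = (0.70 + ρ_D + 0.44) / 2.440.
ρ_D = 0.787·2.440 − 0.70 − 0.44 = 0.780.

0.780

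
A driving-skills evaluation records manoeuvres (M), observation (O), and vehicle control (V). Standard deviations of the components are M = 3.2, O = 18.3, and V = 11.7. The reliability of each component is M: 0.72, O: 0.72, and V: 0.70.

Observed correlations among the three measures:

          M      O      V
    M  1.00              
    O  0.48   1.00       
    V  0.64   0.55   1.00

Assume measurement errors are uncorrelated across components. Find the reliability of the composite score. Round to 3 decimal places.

Var(M+O+V) = 3.2² + 18.3² + 11.7² + 2·[3.2·18.3·0.48 + 3.2·11.7·0.64 + 18.3·11.7·0.55] = 482.02 + 339.662 = 821.682.
Because errors are independent across components, Cov(Tᵢ,Tⱼ) = Cov(Xᵢ,Xⱼ); the off-diagonal part of the true-score variance is the same as above.
True-score variance = [3.2²·0.72 + 18.3²·0.72 + 11.7²·0.70] + 339.662 = 344.317 + 339.662 = 683.978.
Reliability = 683.978 / 821.682 = 0.832.

0.832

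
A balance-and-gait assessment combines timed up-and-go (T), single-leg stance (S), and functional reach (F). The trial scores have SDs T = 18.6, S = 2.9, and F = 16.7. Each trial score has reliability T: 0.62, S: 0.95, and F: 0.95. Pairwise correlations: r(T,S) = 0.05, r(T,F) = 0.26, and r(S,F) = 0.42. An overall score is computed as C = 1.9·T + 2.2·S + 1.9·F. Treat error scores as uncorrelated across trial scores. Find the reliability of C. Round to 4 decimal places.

Var(C) = 1.9²·18.6² + 2.2²·2.9² + 1.9²·16.7² + 2·[4.18·18.6·2.9·0.05 + 3.61·18.6·16.7·0.26 + 4.18·2.9·16.7·0.42] = 2296.41 + 775.69 = 3072.1.
Under uncorrelated errors the observed covariances equal the true-score covariances, so only the own-variance terms attenuate.
True-score variance = [1.9²·18.6²·0.62 + 2.2²·2.9²·0.95 + 1.9²·16.7²·0.95] + 775.69 = 1769.45 + 775.69 = 2545.14.
Reliability = 2545.14 / 3072.1 = 0.8285.

0.8285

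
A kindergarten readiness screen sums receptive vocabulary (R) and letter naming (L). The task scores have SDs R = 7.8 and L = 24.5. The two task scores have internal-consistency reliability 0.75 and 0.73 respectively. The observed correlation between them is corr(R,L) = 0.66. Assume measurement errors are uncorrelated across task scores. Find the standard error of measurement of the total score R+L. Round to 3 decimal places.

Var(total) = 661.09 + 252.252 = 913.342.
True-score variance = 483.812 + 252.252 = 736.064, so reliability = 0.8059.
Error variance = 913.342 − 736.064 = 177.278; SEM = √177.278 = 13.315.

13.315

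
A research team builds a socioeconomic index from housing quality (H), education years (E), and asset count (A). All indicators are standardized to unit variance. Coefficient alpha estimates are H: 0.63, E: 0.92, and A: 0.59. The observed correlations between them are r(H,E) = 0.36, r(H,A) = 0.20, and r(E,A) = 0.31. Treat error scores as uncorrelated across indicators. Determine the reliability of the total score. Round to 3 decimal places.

Var(H+E+A) = 3 + 2·[0.36 + 0.20 + 0.31] = 3 + 1.74 = 4.74.
Because errors are independent across components, Cov(Tᵢ,Tⱼ) = Cov(Xᵢ,Xⱼ); the off-diagonal part of the true-score variance is the same as above.
True-score variance = [0.63 + 0.92 + 0.59] + 1.74 = 2.14 + 1.74 = 3.88.
Reliability = 3.88 / 4.74 = 0.819.

0.819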